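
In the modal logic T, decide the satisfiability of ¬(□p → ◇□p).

1. ¬(□p → ◇□p), u
2. □p, u   [¬→-rule on 1]
3. ¬◇□p, u   [¬→-rule on 1]
4. p, u   [□-rule on 2 via uRu]
5. ¬□p, u   [¬◇-rule on 3 via uRu]
6. ¬p, v   [¬□-rule on 5: fresh world v, uRv]
7. p, v   [□-rule on 2 via uRv]
Accessibility: uRu, uRv, vRv
Branch closes: p and ¬p both at v.
(One branch shown.) All branches close.

Unsatisfiable (every branch closes)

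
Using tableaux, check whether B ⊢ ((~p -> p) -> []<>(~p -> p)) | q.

Tableau for the negation ~(((~p -> p) -> []<>(~p -> p)) | q):
1. ~(((~p -> p) -> []<>(~p -> p)) | q), 0
2. ~((~p -> p) -> []<>(~p -> p)), 0
3. ~q, 0
4. ~p -> p, 0
5. ~[]<>(~p -> p), 0
6. p, 0
7. ~<>(~p -> p), 1
8. ~(~p -> p), 0
9. ~p, 0
Accessibility: 0R0, 0R1, 1R0, 1R1
Branch closes: p and ~p both at 0.
All branches of the negation close; one closing branch shown above.

Valid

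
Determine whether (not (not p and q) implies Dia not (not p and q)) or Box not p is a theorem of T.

Tableau for the negation not ((not (not p and q) implies Dia not (not p and q)) or Box not p):
1. not ((not (not p and q) implies Dia not (not p and q)) or Box not p), 0
2. not (not (not p and q) implies Dia not (not p and q)), 0
3. not Box not p, 0
4. not (not p and q), 0
5. not Dia not (not p and q), 0
6. not p and q, 0
7. not p, 0
8. q, 0
9. not q, 0
Accessibility: 0R0
Branch closes: q and not q both at 0.
Every branch of the negation's tableau closes; the branch above is one of them.

Valid in T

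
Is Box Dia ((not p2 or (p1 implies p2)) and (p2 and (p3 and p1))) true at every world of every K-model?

Tableau for the negation not Box Dia ((not p2 or (p1 implies p2)) and (p2 and (p3 and p1))):
1. not Box Dia ((not p2 or (p1 implies p2)) and (p2 and (p3 and p1))), 0
2. not Dia ((not p2 or (p1 implies p2)) and (p2 and (p3 and p1))), 1
Accessibility: 0R1
The negation has an open branch (countermodel exists).

Invalid (countermodel exists)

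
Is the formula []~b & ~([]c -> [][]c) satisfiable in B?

Satisfiable (open branch found)

1. []~b & ~([]c -> [][]c), 0
2. []~b, 0
3. ~([]c -> [][]c), 0
4. []c, 0
5. ~[][]c, 0
6. ~b, 0
7. c, 0
8. ~[]c, 1
9. ~b, 1
10. c, 1
11. ~c, 2
Accessibility: 0R0, 0R1, 1R0, 1R1, 1R2, 2R1, 2R2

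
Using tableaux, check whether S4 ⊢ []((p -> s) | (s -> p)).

Tableau for the negation ~[]((p -> s) | (s -> p)):
1. ~[]((p -> s) | (s -> p)), u
2. ~((p -> s) | (s -> p)), v
3. ~(p -> s), v
4. ~(s -> p), v
5. p, v
6. ~s, v
7. s, v
8. ~p, v
Accessibility: uRu, uRv, vRv
Branch closes: s and ~s both at v.
Every branch of the negation's tableau closes; the branch above is one of them.

Yes, valid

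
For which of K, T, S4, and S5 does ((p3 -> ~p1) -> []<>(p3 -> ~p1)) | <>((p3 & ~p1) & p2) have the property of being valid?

S5

S5-tableau for the negation ~(((p3 -> ~p1) -> []<>(p3 -> ~p1)) | <>((p3 & ~p1) & p2)):
1. ~(((p3 -> ~p1) -> []<>(p3 -> ~p1)) | <>((p3 & ~p1) & p2)), u
2. ~((p3 -> ~p1) -> []<>(p3 -> ~p1)), u
3. ~<>((p3 & ~p1) & p2), u
4. p3 -> ~p1, u
5. ~[]<>(p3 -> ~p1), u
6. ~((p3 & ~p1) & p2), u
7. ~p1, u
8. ~(p3 & ~p1), u
9. ~p3, u
10. ~<>(p3 -> ~p1), v
11. ~((p3 & ~p1) & p2), v
12. ~(p3 -> ~p1), u
13. p3, u
14. p1, u
Accessibility: uRu, uRv, vRu, vRv
Branch closes: p3 and ~p3 both at u.
Every branch closes (one shown): valid in S5.
S4-tableau for the negation ~(((p3 -> ~p1) -> []<>(p3 -> ~p1)) | <>((p3 & ~p1) & p2)):
1. ~(((p3 -> ~p1) -> []<>(p3 -> ~p1)) | <>((p3 & ~p1) & p2)), u
2. ~((p3 -> ~p1) -> []<>(p3 -> ~p1)), u
3. ~<>((p3 & ~p1) & p2), u
4. p3 -> ~p1, u
5. ~[]<>(p3 -> ~p1), u
6. ~((p3 & ~p1) & p2), u
7. ~p1, u
8. ~p2, u
9. ~<>(p3 -> ~p1), v
10. ~((p3 & ~p1) & p2), v
11. ~(p3 -> ~p1), v
12. p3, v
13. p1, v
14. ~p2, v
Accessibility: uRu, uRv, vRv
Complete open branch: countermodel on an S4-frame, so not valid in S4, nor in K, T (the same frame is also a K-frame and a T-frame).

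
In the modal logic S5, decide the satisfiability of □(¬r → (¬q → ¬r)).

1. □(¬r → (¬q → ¬r)), w0
2. ¬r → (¬q → ¬r), w0   [□-rule on 1 via w0Rw0]
3. ¬q → ¬r, w0   [→-rule on 2 (branches; this branch)]
4. ¬r, w0   [→-rule on 3 (branches; this branch)]
Accessibility: w0Rw0

Satisfiable (open branch found)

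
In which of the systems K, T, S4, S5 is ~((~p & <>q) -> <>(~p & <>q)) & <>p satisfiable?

T-tableau for the formula:
1. ~((~p & <>q) -> <>(~p & <>q)) & <>p, u
2. ~((~p & <>q) -> <>(~p & <>q)), u
3. <>p, u
4. ~p & <>q, u
5. ~<>(~p & <>q), u
6. ~p, u
7. <>q, u
8. ~(~p & <>q), u
9. ~<>q, u
10. ~q, u
11. p, v
12. ~(~p & <>q), v
13. ~q, v
14. ~<>q, v
15. q, w
16. ~(~p & <>q), w
17. ~q, w
Accessibility: uRu, uRv, uRw, vRv, wRw
Branch closes: q and ~q both at w.
Every branch closes (one shown): unsatisfiable in T, hence also in S4, S5 (every S4/S5-frame is a T-frame).
K-tableau for the formula:
1. ~((~p & <>q) -> <>(~p & <>q)) & <>p, u
2. ~((~p & <>q) -> <>(~p & <>q)), u
3. <>p, u
4. ~p & <>q, u
5. ~<>(~p & <>q), u
6. ~p, u
7. <>q, u
8. p, v
9. ~(~p & <>q), v
10. ~<>q, v
11. q, w
12. ~(~p & <>q), w
13. ~<>q, w
Accessibility: uRv, uRw
Complete open branch: satisfiable in K.

K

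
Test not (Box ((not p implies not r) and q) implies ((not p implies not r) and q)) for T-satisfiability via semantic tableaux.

No, unsatisfiable

1. not (Box ((not p implies not r) and q) implies ((not p implies not r) and q)), u
2. Box ((not p implies not r) and q), u
3. not ((not p implies not r) and q), u
4. (not p implies not r) and q, u
5. not p implies not r, u
6. q, u
7. not (not p implies not r), u
8. not p, u
9. r, u
10. not r, u
Accessibility: uRu
Branch closes: r and not r both at u.
All branches of the tableau close; one closing branch shown above.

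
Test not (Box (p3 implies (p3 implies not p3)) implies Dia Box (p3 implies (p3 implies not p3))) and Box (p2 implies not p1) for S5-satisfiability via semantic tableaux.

1. not (Box (p3 implies (p3 implies not p3)) implies Dia Box (p3 implies (p3 implies not p3))) and Box (p2 implies not p1), 0
2. not (Box (p3 implies (p3 implies not p3)) implies Dia Box (p3 implies (p3 implies not p3))), 0
3. Box (p2 implies not p1), 0
4. Box (p3 implies (p3 implies not p3)), 0
5. not Dia Box (p3 implies (p3 implies not p3)), 0
6. p2 implies not p1, 0
7. p3 implies (p3 implies not p3), 0
8. not Box (p3 implies (p3 implies not p3)), 0
9. not p1, 0
10. p3 implies not p3, 0
11. not p3, 0
12. not (p3 implies (p3 implies not p3)), 1
13. p3, 1
14. not (p3 implies not p3), 1
15. p2 implies not p1, 1
16. p3 implies (p3 implies not p3), 1
17. not Box (p3 implies (p3 implies not p3)), 1
18. not p1, 1
19. p3 implies not p3, 1
20. not p3, 1
Accessibility: 0R0, 0R1, 1R0, 1R1
Branch closes: p3 and not p3 both at 1.
Every branch closes; the branch above is one of them.

Unsatisfiable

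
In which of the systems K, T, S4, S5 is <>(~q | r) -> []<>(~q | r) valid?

S5

S4-tableau for the negation ~(<>(~q | r) -> []<>(~q | r)):
1. ~(<>(~q | r) -> []<>(~q | r)), w0
2. <>(~q | r), w0
3. ~[]<>(~q | r), w0
4. ~q | r, w1
5. r, w1
6. ~<>(~q | r), w2
7. ~(~q | r), w2
8. q, w2
9. ~r, w2
Accessibility: w0Rw0, w0Rw1, w0Rw2, w1Rw1, w2Rw2
Complete open branch: countermodel on an S4-frame, so not valid in S4, nor in K, T (the same frame is also a K-frame and a T-frame).
S5-tableau for the negation ~(<>(~q | r) -> []<>(~q | r)):
1. ~(<>(~q | r) -> []<>(~q | r)), w0
2. <>(~q | r), w0
3. ~[]<>(~q | r), w0
4. ~q | r, w1
5. r, w1
6. ~<>(~q | r), w2
7. ~(~q | r), w0
8. q, w0
9. ~r, w0
10. ~(~q | r), w1
11. q, w1
12. ~r, w1
Accessibility: w0Rw0, w0Rw1, w0Rw2, w1Rw0, w1Rw1, w1Rw2, w2Rw0, w2Rw1, w2Rw2
Branch closes: r and ~r both at w1.
Every branch closes (one shown): valid in S5.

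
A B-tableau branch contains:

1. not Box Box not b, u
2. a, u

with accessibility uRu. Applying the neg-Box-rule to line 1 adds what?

a fresh world v with uRv, and not Box not b at v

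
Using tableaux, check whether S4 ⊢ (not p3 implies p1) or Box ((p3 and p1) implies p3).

Tableau for the negation not ((not p3 implies p1) or Box ((p3 and p1) implies p3)):
1. not ((not p3 implies p1) or Box ((p3 and p1) implies p3)), u
2. not (not p3 implies p1), u
3. not Box ((p3 and p1) implies p3), u
4. not p3, u
5. not p1, u
6. not ((p3 and p1) implies p3), v
7. p3 and p1, v
8. not p3, v
9. p3, v
10. p1, v
Accessibility: uRu, uRv, vRv
Branch closes: p3 and not p3 both at v.
Every branch of the negation's tableau closes; the branch above is one of them.

Valid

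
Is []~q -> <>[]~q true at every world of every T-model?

Tableau for the negation ~([]~q -> <>[]~q):
1. ~([]~q -> <>[]~q), 0
2. []~q, 0
3. ~<>[]~q, 0
4. ~q, 0
5. ~[]~q, 0
6. q, 1
7. ~q, 1
Accessibility: 0R0, 0R1, 1R1
Branch closes: q and ~q both at 1.
Every branch of the negation's tableau closes; the branch above is one of them.

Valid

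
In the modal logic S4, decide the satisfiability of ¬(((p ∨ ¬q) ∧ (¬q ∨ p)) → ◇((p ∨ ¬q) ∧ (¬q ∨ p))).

Unsatisfiable (every branch closes)

1. ¬(((p ∨ ¬q) ∧ (¬q ∨ p)) → ◇((p ∨ ¬q) ∧ (¬q ∨ p))), w0
2. (p ∨ ¬q) ∧ (¬q ∨ p), w0   [¬→-rule on 1]
3. ¬◇((p ∨ ¬q) ∧ (¬q ∨ p)), w0   [¬→-rule on 1]
4. p ∨ ¬q, w0   [∧-rule on 2]
5. ¬q ∨ p, w0   [∧-rule on 2]
6. ¬((p ∨ ¬q) ∧ (¬q ∨ p)), w0   [¬◇-rule on 3 via w0Rw0]
7. ¬q, w0   [∨-rule on 4 (branches; this branch)]
8. p, w0   [∨-rule on 5 (branches; this branch)]
9. ¬(¬q ∨ p), w0   [¬∧-rule on 6 (branches; this branch)]
10. q, w0   [¬∨-rule on 9]
11. ¬p, w0   [¬∨-rule on 9]
Accessibility: w0Rw0
Branch closes: q and ¬q both at w0.
Every branch closes; the branch above is one of them.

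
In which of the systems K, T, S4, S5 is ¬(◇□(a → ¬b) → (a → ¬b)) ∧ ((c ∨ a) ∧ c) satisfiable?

K, T, S4

S5-tableau for the formula:
1. ¬(◇□(a → ¬b) → (a → ¬b)) ∧ ((c ∨ a) ∧ c), w0
2. ¬(◇□(a → ¬b) → (a → ¬b)), w0
3. (c ∨ a) ∧ c, w0
4. ◇□(a → ¬b), w0
5. ¬(a → ¬b), w0
6. c ∨ a, w0
7. c, w0
8. a, w0
9. b, w0
10. □(a → ¬b), w1
11. a → ¬b, w0
12. a → ¬b, w1
13. ¬b, w0
Accessibility: w0Rw0, w0Rw1, w1Rw0, w1Rw1
Branch closes: b and ¬b both at w0.
Every branch closes (one shown): unsatisfiable in S5.
S4-tableau for the formula:
1. ¬(◇□(a → ¬b) → (a → ¬b)) ∧ ((c ∨ a) ∧ c), w0
2. ¬(◇□(a → ¬b) → (a → ¬b)), w0
3. (c ∨ a) ∧ c, w0
4. ◇□(a → ¬b), w0
5. ¬(a → ¬b), w0
6. c ∨ a, w0
7. c, w0
8. a, w0
9. b, w0
10. □(a → ¬b), w1
11. a → ¬b, w1
12. ¬b, w1
Accessibility: w0Rw0, w0Rw1, w1Rw1
Complete open branch: satisfiable in S4, hence also in K, T (this S4-model is also a K-model and a T-model).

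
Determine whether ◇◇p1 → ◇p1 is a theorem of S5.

Tableau for the negation ¬(◇◇p1 → ◇p1):
1. ¬(◇◇p1 → ◇p1), w0
2. ◇◇p1, w0
3. ¬◇p1, w0
4. ¬p1, w0
5. ◇p1, w1
6. ¬p1, w1
7. p1, w2
8. ¬p1, w2
Accessibility: w0Rw0, w0Rw1, w0Rw2, w1Rw0, w1Rw1, w1Rw2, w2Rw0, w2Rw1, w2Rw2
Branch closes: p1 and ¬p1 both at w2.
Every branch of the negation's tableau closes; the branch above is one of them.

Valid in S5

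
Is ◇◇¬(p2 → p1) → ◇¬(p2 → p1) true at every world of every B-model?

Not valid

Tableau for the negation ¬(◇◇¬(p2 → p1) → ◇¬(p2 → p1)):
1. ¬(◇◇¬(p2 → p1) → ◇¬(p2 → p1)), 0
2. ◇◇¬(p2 → p1), 0
3. ¬◇¬(p2 → p1), 0
4. p2 → p1, 0
5. p1, 0
6. ◇¬(p2 → p1), 1
7. p2 → p1, 1
8. p1, 1
9. ¬(p2 → p1), 2
10. p2, 2
11. ¬p1, 2
Accessibility: 0R0, 0R1, 1R0, 1R1, 1R2, 2R1, 2R2
The negation has an open branch (countermodel exists).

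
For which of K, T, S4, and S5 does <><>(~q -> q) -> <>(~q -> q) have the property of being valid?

S4-tableau for the negation ~(<><>(~q -> q) -> <>(~q -> q)):
1. ~(<><>(~q -> q) -> <>(~q -> q)), 0
2. <><>(~q -> q), 0   [~->-rule on 1]
3. ~<>(~q -> q), 0   [~->-rule on 1]
4. ~(~q -> q), 0   [~<>-rule on 3 via 0R0]
5. ~q, 0   [~->-rule on 4]
6. <>(~q -> q), 1   [<>-rule on 2: fresh world 1, 0R1]
7. ~(~q -> q), 1   [~<>-rule on 3 via 0R1]
8. ~q, 1   [~->-rule on 7]
9. ~q -> q, 2   [<>-rule on 6: fresh world 2, 1R2]
10. ~(~q -> q), 2   [~<>-rule on 3 via 0R2]
11. ~q, 2   [~->-rule on 10]
12. q, 2   [->-rule on 9 (branches; this branch)]
Accessibility: 0R0, 0R1, 0R2, 1R1, 1R2, 2R2
Branch closes: q and ~q both at 2.
Every branch closes (one shown): valid in S4, hence also in S5 (every theorem of S4 is a theorem of S5).
T-tableau for the negation ~(<><>(~q -> q) -> <>(~q -> q)):
1. ~(<><>(~q -> q) -> <>(~q -> q)), 0
2. <><>(~q -> q), 0   [~->-rule on 1]
3. ~<>(~q -> q), 0   [~->-rule on 1]
4. ~(~q -> q), 0   [~<>-rule on 3 via 0R0]
5. ~q, 0   [~->-rule on 4]
6. <>(~q -> q), 1   [<>-rule on 2: fresh world 1, 0R1]
7. ~(~q -> q), 1   [~<>-rule on 3 via 0R1]
8. ~q, 1   [~->-rule on 7]
9. ~q -> q, 2   [<>-rule on 6: fresh world 2, 1R2]
10. q, 2   [->-rule on 9 (branches; this branch)]
Accessibility: 0R0, 0R1, 1R1, 1R2, 2R2
Complete open branch: countermodel on a T-frame, so not valid in T, nor in K (the same frame is also a K-frame).

S4, S5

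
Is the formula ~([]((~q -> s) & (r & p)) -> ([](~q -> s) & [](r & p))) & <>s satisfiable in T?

1. ~([]((~q -> s) & (r & p)) -> ([](~q -> s) & [](r & p))) & <>s, w0
2. ~([]((~q -> s) & (r & p)) -> ([](~q -> s) & [](r & p))), w0   [&-rule on 1]
3. <>s, w0   [&-rule on 1]
4. []((~q -> s) & (r & p)), w0   [~->-rule on 2]
5. ~([](~q -> s) & [](r & p)), w0   [~->-rule on 2]
6. (~q -> s) & (r & p), w0   [[]-rule on 4 via w0Rw0]
7. ~q -> s, w0   [&-rule on 6]
8. r & p, w0   [&-rule on 6]
9. r, w0   [&-rule on 8]
10. p, w0   [&-rule on 8]
11. ~[](~q -> s), w0   [~&-rule on 5 (branches; this branch)]
12. s, w0   [->-rule on 7 (branches; this branch)]
13. s, w1   [<>-rule on 3: fresh world w1, w0Rw1]
14. (~q -> s) & (r & p), w1   [[]-rule on 4 via w0Rw1]
15. ~q -> s, w1   [&-rule on 14]
16. r & p, w1   [&-rule on 14]
17. r, w1   [&-rule on 16]
18. p, w1   [&-rule on 16]
19. ~(~q -> s), w2   [~[]-rule on 11: fresh world w2, w0Rw2]
20. ~q, w2   [~->-rule on 19]
21. ~s, w2   [~->-rule on 19]
22. (~q -> s) & (r & p), w2   [[]-rule on 4 via w0Rw2]
23. ~q -> s, w2   [&-rule on 22]
24. r & p, w2   [&-rule on 22]
25. r, w2   [&-rule on 24]
26. p, w2   [&-rule on 24]
27. s, w2   [->-rule on 23 (branches; this branch)]
Accessibility: w0Rw0, w0Rw1, w0Rw2, w1Rw1, w2Rw2
Branch closes: s and ~s both at w2.
Every branch closes; the branch above is one of them.

Unsatisfiable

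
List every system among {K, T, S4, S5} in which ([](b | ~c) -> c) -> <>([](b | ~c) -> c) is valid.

T, S4, S5

T-tableau for the negation ~(([](b | ~c) -> c) -> <>([](b | ~c) -> c)):
1. ~(([](b | ~c) -> c) -> <>([](b | ~c) -> c)), w0
2. [](b | ~c) -> c, w0   [~->-rule on 1]
3. ~<>([](b | ~c) -> c), w0   [~->-rule on 1]
4. ~([](b | ~c) -> c), w0   [~<>-rule on 3 via w0Rw0]
5. [](b | ~c), w0   [~->-rule on 4]
6. ~c, w0   [~->-rule on 4]
7. b | ~c, w0   [[]-rule on 5 via w0Rw0]
8. ~[](b | ~c), w0   [->-rule on 2 (branches; this branch)]
9. ~(b | ~c), w1   [~[]-rule on 8: fresh world w1, w0Rw1]
10. ~b, w1   [~|-rule on 9]
11. c, w1   [~|-rule on 9]
12. ~([](b | ~c) -> c), w1   [~<>-rule on 3 via w0Rw1]
13. [](b | ~c), w1   [~->-rule on 12]
14. ~c, w1   [~->-rule on 12]
Accessibility: w0Rw0, w0Rw1, w1Rw1
Branch closes: c and ~c both at w1.
Every branch closes (one shown): valid in T, hence also in S4, S5 (every theorem of T is a theorem of S4 and S5).
K-tableau for the negation ~(([](b | ~c) -> c) -> <>([](b | ~c) -> c)):
1. ~(([](b | ~c) -> c) -> <>([](b | ~c) -> c)), w0
2. [](b | ~c) -> c, w0   [~->-rule on 1]
3. ~<>([](b | ~c) -> c), w0   [~->-rule on 1]
4. c, w0   [->-rule on 2 (branches; this branch)]
Complete open branch: countermodel on a K-frame, so not valid in K.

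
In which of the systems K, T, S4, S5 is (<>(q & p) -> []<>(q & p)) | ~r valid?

S5-tableau for the negation ~((<>(q & p) -> []<>(q & p)) | ~r):
1. ~((<>(q & p) -> []<>(q & p)) | ~r), u
2. ~(<>(q & p) -> []<>(q & p)), u
3. r, u
4. <>(q & p), u
5. ~[]<>(q & p), u
6. q & p, v
7. q, v
8. p, v
9. ~<>(q & p), w
10. ~(q & p), u
11. ~(q & p), v
12. ~(q & p), w
13. ~p, u
14. ~p, v
Accessibility: uRu, uRv, uRw, vRu, vRv, vRw, wRu, wRv, wRw
Branch closes: p and ~p both at v.
Every branch closes (one shown): valid in S5.
S4-tableau for the negation ~((<>(q & p) -> []<>(q & p)) | ~r):
1. ~((<>(q & p) -> []<>(q & p)) | ~r), u
2. ~(<>(q & p) -> []<>(q & p)), u
3. r, u
4. <>(q & p), u
5. ~[]<>(q & p), u
6. q & p, v
7. q, v
8. p, v
9. ~<>(q & p), w
10. ~(q & p), w
11. ~p, w
Accessibility: uRu, uRv, uRw, vRv, wRw
Complete open branch: countermodel on an S4-frame, so not valid in S4, nor in K, T (the same frame is also a K-frame and a T-frame).

S5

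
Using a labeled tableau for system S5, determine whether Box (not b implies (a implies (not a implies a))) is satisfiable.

1. Box (not b implies (a implies (not a implies a))), w0
2. not b implies (a implies (not a implies a)), w0   [Box-rule on 1 via w0Rw0]
3. a implies (not a implies a), w0   [implies-rule on 2 (branches; this branch)]
4. not a implies a, w0   [implies-rule on 3 (branches; this branch)]
5. a, w0   [implies-rule on 4 (branches; this branch)]
Accessibility: w0Rw0

Yes, satisfiable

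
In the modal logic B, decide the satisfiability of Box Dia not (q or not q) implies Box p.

Satisfiable

1. Box Dia not (q or not q) implies Box p, w0
2. Box p, w0
3. p, w0
Accessibility: w0Rw0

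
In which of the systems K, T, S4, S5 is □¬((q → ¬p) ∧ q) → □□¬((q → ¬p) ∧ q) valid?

S4, S5

S4-tableau for the negation ¬(□¬((q → ¬p) ∧ q) → □□¬((q → ¬p) ∧ q)):
1. ¬(□¬((q → ¬p) ∧ q) → □□¬((q → ¬p) ∧ q)), w0
2. □¬((q → ¬p) ∧ q), w0
3. ¬□□¬((q → ¬p) ∧ q), w0
4. ¬((q → ¬p) ∧ q), w0
5. ¬(q → ¬p), w0
6. q, w0
7. p, w0
8. ¬□¬((q → ¬p) ∧ q), w1
9. ¬((q → ¬p) ∧ q), w1
10. ¬(q → ¬p), w1
11. q, w1
12. p, w1
13. (q → ¬p) ∧ q, w2
14. q → ¬p, w2
15. q, w2
16. ¬((q → ¬p) ∧ q), w2
17. ¬p, w2
18. ¬(q → ¬p), w2
19. p, w2
Accessibility: w0Rw0, w0Rw1, w0Rw2, w1Rw1, w1Rw2, w2Rw2
Branch closes: p and ¬p both at w2.
Every branch closes (one shown): valid in S4, hence also in S5 (every theorem of S4 is a theorem of S5).
T-tableau for the negation ¬(□¬((q → ¬p) ∧ q) → □□¬((q → ¬p) ∧ q)):
1. ¬(□¬((q → ¬p) ∧ q) → □□¬((q → ¬p) ∧ q)), w0
2. □¬((q → ¬p) ∧ q), w0
3. ¬□□¬((q → ¬p) ∧ q), w0
4. ¬((q → ¬p) ∧ q), w0
5. ¬q, w0
6. ¬□¬((q → ¬p) ∧ q), w1
7. ¬((q → ¬p) ∧ q), w1
8. ¬q, w1
9. (q → ¬p) ∧ q, w2
10. q → ¬p, w2
11. q, w2
12. ¬p, w2
Accessibility: w0Rw0, w0Rw1, w1Rw1, w1Rw2, w2Rw2
Complete open branch: countermodel on a T-frame, so not valid in T, nor in K (the same frame is also a K-frame).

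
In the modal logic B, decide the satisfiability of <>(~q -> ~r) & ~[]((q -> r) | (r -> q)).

1. <>(~q -> ~r) & ~[]((q -> r) | (r -> q)), w0
2. <>(~q -> ~r), w0   [&-rule on 1]
3. ~[]((q -> r) | (r -> q)), w0   [&-rule on 1]
4. ~q -> ~r, w1   [<>-rule on 2: fresh world w1, w0Rw1]
5. ~r, w1   [->-rule on 4 (branches; this branch)]
6. ~((q -> r) | (r -> q)), w2   [~[]-rule on 3: fresh world w2, w0Rw2]
7. ~(q -> r), w2   [~|-rule on 6]
8. ~(r -> q), w2   [~|-rule on 6]
9. q, w2   [~->-rule on 7]
10. ~r, w2   [~->-rule on 7]
11. r, w2   [~->-rule on 8]
12. ~q, w2   [~->-rule on 8]
Accessibility: w0Rw0, w0Rw1, w0Rw2, w1Rw0, w1Rw1, w2Rw0, w2Rw2
Branch closes: r and ~r both at w2.
(One branch shown.) All branches close.

No, unsatisfiable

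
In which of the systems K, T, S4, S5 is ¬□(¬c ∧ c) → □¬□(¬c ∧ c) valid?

T, S4, S5

K-tableau for the negation ¬(¬□(¬c ∧ c) → □¬□(¬c ∧ c)):
1. ¬(¬□(¬c ∧ c) → □¬□(¬c ∧ c)), 0
2. ¬□(¬c ∧ c), 0
3. ¬□¬□(¬c ∧ c), 0
4. ¬(¬c ∧ c), 1
5. ¬c, 1
6. □(¬c ∧ c), 2
Accessibility: 0R1, 0R2
Complete open branch: countermodel on a K-frame, so not valid in K.
T-tableau for the negation ¬(¬□(¬c ∧ c) → □¬□(¬c ∧ c)):
1. ¬(¬□(¬c ∧ c) → □¬□(¬c ∧ c)), 0
2. ¬□(¬c ∧ c), 0
3. ¬□¬□(¬c ∧ c), 0
4. ¬(¬c ∧ c), 1
5. ¬c, 1
6. □(¬c ∧ c), 2
7. ¬c ∧ c, 2
8. ¬c, 2
9. c, 2
Accessibility: 0R0, 0R1, 0R2, 1R1, 2R2
Branch closes: c and ¬c both at 2.
Every branch closes (one shown): valid in T, hence also in S4, S5 (every theorem of T is a theorem of S4 and S5).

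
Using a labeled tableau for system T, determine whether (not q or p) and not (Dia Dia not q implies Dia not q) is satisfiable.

Satisfiable (open branch found)

1. (not q or p) and not (Dia Dia not q implies Dia not q), 0
2. not q or p, 0
3. not (Dia Dia not q implies Dia not q), 0
4. Dia Dia not q, 0
5. not Dia not q, 0
6. q, 0
7. p, 0
8. Dia not q, 1
9. q, 1
10. not q, 2
Accessibility: 0R0, 0R1, 1R1, 1R2, 2R2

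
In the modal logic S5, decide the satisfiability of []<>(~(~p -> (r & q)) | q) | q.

1. []<>(~(~p -> (r & q)) | q) | q, w0
2. q, w0   [|-rule on 1 (branches; this branch)]
Accessibility: w0Rw0

Yes, satisfiable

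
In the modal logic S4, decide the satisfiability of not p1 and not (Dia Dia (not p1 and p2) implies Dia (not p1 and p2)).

1. not p1 and not (Dia Dia (not p1 and p2) implies Dia (not p1 and p2)), u
2. not p1, u
3. not (Dia Dia (not p1 and p2) implies Dia (not p1 and p2)), u
4. Dia Dia (not p1 and p2), u
5. not Dia (not p1 and p2), u
6. not (not p1 and p2), u
7. not p2, u
8. Dia (not p1 and p2), v
9. not (not p1 and p2), v
10. not p2, v
11. not p1 and p2, w
12. not p1, w
13. p2, w
14. not (not p1 and p2), w
15. not p2, w
Accessibility: uRu, uRv, uRw, vRv, vRw, wRw
Branch closes: p2 and not p2 both at w.
All branches of the tableau close; one closing branch shown above.

Unsatisfiable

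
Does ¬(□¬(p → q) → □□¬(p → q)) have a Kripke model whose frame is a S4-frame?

No, unsatisfiable

1. ¬(□¬(p → q) → □□¬(p → q)), u
2. □¬(p → q), u
3. ¬□□¬(p → q), u
4. ¬(p → q), u
5. p, u
6. ¬q, u
7. ¬□¬(p → q), v
8. ¬(p → q), v
9. p, v
10. ¬q, v
11. p → q, w
12. ¬(p → q), w
13. p, w
14. ¬q, w
15. q, w
Accessibility: uRu, uRv, uRw, vRv, vRw, wRw
Branch closes: q and ¬q both at w.
All branches of the tableau close; one closing branch shown above.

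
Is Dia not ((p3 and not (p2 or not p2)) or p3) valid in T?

No, not valid

Tableau for the negation not Dia not ((p3 and not (p2 or not p2)) or p3):
1. not Dia not ((p3 and not (p2 or not p2)) or p3), 0
2. (p3 and not (p2 or not p2)) or p3, 0
3. p3, 0
Accessibility: 0R0
The negation has an open branch (countermodel exists).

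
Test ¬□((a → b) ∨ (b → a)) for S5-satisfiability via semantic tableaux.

Unsatisfiable (every branch closes)

1. ¬□((a → b) ∨ (b → a)), u
2. ¬((a → b) ∨ (b → a)), v
3. ¬(a → b), v
4. ¬(b → a), v
5. a, v
6. ¬b, v
7. b, v
8. ¬a, v
Accessibility: uRu, uRv, vRu, vRv
Branch closes: b and ¬b both at v.
Every branch closes; the branch above is one of them.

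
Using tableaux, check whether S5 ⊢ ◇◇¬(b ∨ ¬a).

Tableau for the negation ¬◇◇¬(b ∨ ¬a):
1. ¬◇◇¬(b ∨ ¬a), 0
2. ¬◇¬(b ∨ ¬a), 0
3. b ∨ ¬a, 0
4. ¬a, 0
Accessibility: 0R0
The negation has an open branch (countermodel exists).

No, not valid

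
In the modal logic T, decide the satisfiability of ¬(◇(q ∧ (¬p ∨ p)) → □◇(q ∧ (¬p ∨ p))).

Satisfiable

1. ¬(◇(q ∧ (¬p ∨ p)) → □◇(q ∧ (¬p ∨ p))), w0
2. ◇(q ∧ (¬p ∨ p)), w0
3. ¬□◇(q ∧ (¬p ∨ p)), w0
4. q ∧ (¬p ∨ p), w1
5. q, w1
6. ¬p ∨ p, w1
7. p, w1
8. ¬◇(q ∧ (¬p ∨ p)), w2
9. ¬(q ∧ (¬p ∨ p)), w2
10. ¬q, w2
Accessibility: w0Rw0, w0Rw1, w0Rw2, w1Rw1, w2Rw2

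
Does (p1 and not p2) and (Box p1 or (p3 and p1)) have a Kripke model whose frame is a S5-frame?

Satisfiable

1. (p1 and not p2) and (Box p1 or (p3 and p1)), w0
2. p1 and not p2, w0   [and-rule on 1]
3. Box p1 or (p3 and p1), w0   [and-rule on 1]
4. p1, w0   [and-rule on 2]
5. not p2, w0   [and-rule on 2]
6. p3 and p1, w0   [or-rule on 3 (branches; this branch)]
7. p3, w0   [and-rule on 6]
Accessibility: w0Rw0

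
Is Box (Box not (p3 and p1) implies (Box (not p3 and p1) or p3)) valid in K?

Tableau for the negation not Box (Box not (p3 and p1) implies (Box (not p3 and p1) or p3)):
1. not Box (Box not (p3 and p1) implies (Box (not p3 and p1) or p3)), w0
2. not (Box not (p3 and p1) implies (Box (not p3 and p1) or p3)), w1   [neg-Box-rule on 1: fresh world w1, w0Rw1]
3. Box not (p3 and p1), w1   [neg-implies-rule on 2]
4. not (Box (not p3 and p1) or p3), w1   [neg-implies-rule on 2]
5. not Box (not p3 and p1), w1   [neg-or-rule on 4]
6. not p3, w1   [neg-or-rule on 4]
7. not (not p3 and p1), w2   [neg-Box-rule on 5: fresh world w2, w1Rw2]
8. not (p3 and p1), w2   [Box-rule on 3 via w1Rw2]
9. not p1, w2   [neg-and-rule on 7 (branches; this branch)]
Accessibility: w0Rw1, w1Rw2
The negation has an open branch (countermodel exists).

Invalid (countermodel exists)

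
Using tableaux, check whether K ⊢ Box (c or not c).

Yes, valid

Tableau for the negation not Box (c or not c):
1. not Box (c or not c), w0
2. not (c or not c), w1
3. not c, w1
4. c, w1
Accessibility: w0Rw1
Branch closes: c and not c both at w1.
All branches of the negation close; one closing branch shown above.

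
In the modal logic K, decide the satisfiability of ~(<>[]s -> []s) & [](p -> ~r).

1. ~(<>[]s -> []s) & [](p -> ~r), w0
2. ~(<>[]s -> []s), w0   [&-rule on 1]
3. [](p -> ~r), w0   [&-rule on 1]
4. <>[]s, w0   [~->-rule on 2]
5. ~[]s, w0   [~->-rule on 2]
6. []s, w1   [<>-rule on 4: fresh world w1, w0Rw1]
7. p -> ~r, w1   [[]-rule on 3 via w0Rw1]
8. ~r, w1   [->-rule on 7 (branches; this branch)]
9. ~s, w2   [~[]-rule on 5: fresh world w2, w0Rw2]
10. p -> ~r, w2   [[]-rule on 3 via w0Rw2]
11. ~r, w2   [->-rule on 10 (branches; this branch)]
Accessibility: w0Rw1, w0Rw2

Yes, satisfiable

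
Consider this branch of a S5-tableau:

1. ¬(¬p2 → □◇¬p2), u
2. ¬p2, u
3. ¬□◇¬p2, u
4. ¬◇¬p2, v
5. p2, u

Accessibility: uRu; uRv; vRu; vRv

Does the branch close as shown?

Both p2 and ¬p2 appear at u.

Yes, closed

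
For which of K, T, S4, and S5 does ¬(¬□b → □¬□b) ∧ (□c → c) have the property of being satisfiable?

K, T, S4

S5-tableau for the formula:
1. ¬(¬□b → □¬□b) ∧ (□c → c), w0
2. ¬(¬□b → □¬□b), w0
3. □c → c, w0
4. ¬□b, w0
5. ¬□¬□b, w0
6. c, w0
7. ¬b, w1
8. □b, w2
9. b, w0
10. b, w1
Accessibility: w0Rw0, w0Rw1, w0Rw2, w1Rw0, w1Rw1, w1Rw2, w2Rw0, w2Rw1, w2Rw2
Branch closes: b and ¬b both at w1.
Every branch closes (one shown): unsatisfiable in S5.
S4-tableau for the formula:
1. ¬(¬□b → □¬□b) ∧ (□c → c), w0
2. ¬(¬□b → □¬□b), w0
3. □c → c, w0
4. ¬□b, w0
5. ¬□¬□b, w0
6. c, w0
7. ¬b, w1
8. □b, w2
9. b, w2
Accessibility: w0Rw0, w0Rw1, w0Rw2, w1Rw1, w2Rw2
Complete open branch: satisfiable in S4, hence also in K, T (this S4-model is also a K-model and a T-model).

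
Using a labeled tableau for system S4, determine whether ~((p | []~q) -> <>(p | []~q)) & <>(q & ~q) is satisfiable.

1. ~((p | []~q) -> <>(p | []~q)) & <>(q & ~q), 0
2. ~((p | []~q) -> <>(p | []~q)), 0
3. <>(q & ~q), 0
4. p | []~q, 0
5. ~<>(p | []~q), 0
6. ~(p | []~q), 0
7. ~p, 0
8. ~[]~q, 0
9. []~q, 0
10. ~q, 0
11. q & ~q, 1
12. q, 1
13. ~q, 1
Accessibility: 0R0, 0R1, 1R1
Branch closes: q and ~q both at 1.
(One branch shown.) All branches close.

Unsatisfiable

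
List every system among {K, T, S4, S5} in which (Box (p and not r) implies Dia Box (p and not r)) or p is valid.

T, S4, S5

T-tableau for the negation not ((Box (p and not r) implies Dia Box (p and not r)) or p):
1. not ((Box (p and not r) implies Dia Box (p and not r)) or p), 0
2. not (Box (p and not r) implies Dia Box (p and not r)), 0
3. not p, 0
4. Box (p and not r), 0
5. not Dia Box (p and not r), 0
6. p and not r, 0
7. p, 0
8. not r, 0
Accessibility: 0R0
Branch closes: p and not p both at 0.
Every branch closes (one shown): valid in T, hence also in S4, S5 (every theorem of T is a theorem of S4 and S5).
K-tableau for the negation not ((Box (p and not r) implies Dia Box (p and not r)) or p):
1. not ((Box (p and not r) implies Dia Box (p and not r)) or p), 0
2. not (Box (p and not r) implies Dia Box (p and not r)), 0
3. not p, 0
4. Box (p and not r), 0
5. not Dia Box (p and not r), 0
Complete open branch: countermodel on a K-frame, so not valid in K.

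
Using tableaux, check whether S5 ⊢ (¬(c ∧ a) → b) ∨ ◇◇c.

Tableau for the negation ¬((¬(c ∧ a) → b) ∨ ◇◇c):
1. ¬((¬(c ∧ a) → b) ∨ ◇◇c), w0
2. ¬(¬(c ∧ a) → b), w0
3. ¬◇◇c, w0
4. ¬(c ∧ a), w0
5. ¬b, w0
6. ¬◇c, w0
7. ¬c, w0
8. ¬a, w0
Accessibility: w0Rw0
The negation has an open branch (countermodel exists).

Invalid (countermodel exists)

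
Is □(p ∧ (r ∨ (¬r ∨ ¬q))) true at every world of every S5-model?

Tableau for the negation ¬□(p ∧ (r ∨ (¬r ∨ ¬q))):
1. ¬□(p ∧ (r ∨ (¬r ∨ ¬q))), 0
2. ¬(p ∧ (r ∨ (¬r ∨ ¬q))), 1
3. ¬p, 1
Accessibility: 0R0, 0R1, 1R0, 1R1
The negation has an open branch (countermodel exists).

No, not valid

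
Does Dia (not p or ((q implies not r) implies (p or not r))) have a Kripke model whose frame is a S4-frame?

1. Dia (not p or ((q implies not r) implies (p or not r))), u
2. not p or ((q implies not r) implies (p or not r)), v   [Dia-rule on 1: fresh world v, uRv]
3. (q implies not r) implies (p or not r), v   [or-rule on 2 (branches; this branch)]
4. p or not r, v   [implies-rule on 3 (branches; this branch)]
5. not r, v   [or-rule on 4 (branches; this branch)]
Accessibility: uRu, uRv, vRv

Satisfiable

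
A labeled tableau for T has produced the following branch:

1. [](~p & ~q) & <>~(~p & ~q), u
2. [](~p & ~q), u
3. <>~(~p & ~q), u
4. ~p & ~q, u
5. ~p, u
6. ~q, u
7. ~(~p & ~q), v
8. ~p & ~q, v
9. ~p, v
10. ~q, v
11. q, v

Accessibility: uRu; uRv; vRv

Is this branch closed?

Both q and ~q appear at v.

Yes, closed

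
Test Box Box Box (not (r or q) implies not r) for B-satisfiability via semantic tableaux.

1. Box Box Box (not (r or q) implies not r), 0
2. Box Box (not (r or q) implies not r), 0
3. Box (not (r or q) implies not r), 0
4. not (r or q) implies not r, 0
5. not r, 0
Accessibility: 0R0

Yes, satisfiable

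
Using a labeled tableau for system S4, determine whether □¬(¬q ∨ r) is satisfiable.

Satisfiable

1. □¬(¬q ∨ r), 0
2. ¬(¬q ∨ r), 0
3. q, 0
4. ¬r, 0
Accessibility: 0R0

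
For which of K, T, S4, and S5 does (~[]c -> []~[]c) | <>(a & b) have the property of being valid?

S5

S5-tableau for the negation ~((~[]c -> []~[]c) | <>(a & b)):
1. ~((~[]c -> []~[]c) | <>(a & b)), 0
2. ~(~[]c -> []~[]c), 0
3. ~<>(a & b), 0
4. ~[]c, 0
5. ~[]~[]c, 0
6. ~(a & b), 0
7. ~b, 0
8. ~c, 1
9. ~(a & b), 1
10. ~b, 1
11. []c, 2
12. ~(a & b), 2
13. c, 0
14. c, 1
Accessibility: 0R0, 0R1, 0R2, 1R0, 1R1, 1R2, 2R0, 2R1, 2R2
Branch closes: c and ~c both at 1.
Every branch closes (one shown): valid in S5.
S4-tableau for the negation ~((~[]c -> []~[]c) | <>(a & b)):
1. ~((~[]c -> []~[]c) | <>(a & b)), 0
2. ~(~[]c -> []~[]c), 0
3. ~<>(a & b), 0
4. ~[]c, 0
5. ~[]~[]c, 0
6. ~(a & b), 0
7. ~b, 0
8. ~c, 1
9. ~(a & b), 1
10. ~b, 1
11. []c, 2
12. ~(a & b), 2
13. c, 2
14. ~b, 2
Accessibility: 0R0, 0R1, 0R2, 1R1, 2R2
Complete open branch: countermodel on an S4-frame, so not valid in S4, nor in K, T (the same frame is also a K-frame and a T-frame).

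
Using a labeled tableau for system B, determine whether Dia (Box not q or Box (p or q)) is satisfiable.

Satisfiable (open branch found)

1. Dia (Box not q or Box (p or q)), u
2. Box not q or Box (p or q), v
3. Box (p or q), v
4. p or q, u
5. p or q, v
6. q, u
7. q, v
Accessibility: uRu, uRv, vRu, vRv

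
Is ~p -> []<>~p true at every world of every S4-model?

Tableau for the negation ~(~p -> []<>~p):
1. ~(~p -> []<>~p), w0
2. ~p, w0
3. ~[]<>~p, w0
4. ~<>~p, w1
5. p, w1
Accessibility: w0Rw0, w0Rw1, w1Rw1
The negation has an open branch (countermodel exists).

Not valid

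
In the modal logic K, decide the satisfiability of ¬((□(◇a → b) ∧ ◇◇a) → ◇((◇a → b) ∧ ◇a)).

Unsatisfiable (every branch closes)

1. ¬((□(◇a → b) ∧ ◇◇a) → ◇((◇a → b) ∧ ◇a)), w0
2. □(◇a → b) ∧ ◇◇a, w0   [¬→-rule on 1]
3. ¬◇((◇a → b) ∧ ◇a), w0   [¬→-rule on 1]
4. □(◇a → b), w0   [∧-rule on 2]
5. ◇◇a, w0   [∧-rule on 2]
6. ◇a, w1   [◇-rule on 5: fresh world w1, w0Rw1]
7. ¬((◇a → b) ∧ ◇a), w1   [¬◇-rule on 3 via w0Rw1]
8. ◇a → b, w1   [□-rule on 4 via w0Rw1]
9. ¬(◇a → b), w1   [¬∧-rule on 7 (branches; this branch)]
10. ¬b, w1   [¬→-rule on 9]
11. ¬◇a, w1   [→-rule on 8 (branches; this branch)]
12. a, w2   [◇-rule on 6: fresh world w2, w1Rw2]
13. ¬a, w2   [¬◇-rule on 11 via w1Rw2]
Accessibility: w0Rw1, w1Rw2
Branch closes: a and ¬a both at w2.
All branches of the tableau close; one closing branch shown above.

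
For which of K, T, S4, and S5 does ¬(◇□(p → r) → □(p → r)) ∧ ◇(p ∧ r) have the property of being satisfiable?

S5-tableau for the formula:
1. ¬(◇□(p → r) → □(p → r)) ∧ ◇(p ∧ r), w0
2. ¬(◇□(p → r) → □(p → r)), w0   [∧-rule on 1]
3. ◇(p ∧ r), w0   [∧-rule on 1]
4. ◇□(p → r), w0   [¬→-rule on 2]
5. ¬□(p → r), w0   [¬→-rule on 2]
6. p ∧ r, w1   [◇-rule on 3: fresh world w1, w0Rw1]
7. p, w1   [∧-rule on 6]
8. r, w1   [∧-rule on 6]
9. □(p → r), w2   [◇-rule on 4: fresh world w2, w0Rw2]
10. p → r, w0   [□-rule on 9 via w2Rw0]
11. p → r, w1   [□-rule on 9 via w2Rw1]
12. p → r, w2   [□-rule on 9 via w2Rw2]
13. r, w0   [→-rule on 10 (branches; this branch)]
14. r, w2   [→-rule on 12 (branches; this branch)]
15. ¬(p → r), w3   [¬□-rule on 5: fresh world w3, w0Rw3]
16. p, w3   [¬→-rule on 15]
17. ¬r, w3   [¬→-rule on 15]
18. p → r, w3   [□-rule on 9 via w2Rw3]
19. r, w3   [→-rule on 18 (branches; this branch)]
Accessibility: w0Rw0, w0Rw1, w0Rw2, w0Rw3, w1Rw0, w1Rw1, w1Rw2, w1Rw3, w2Rw0, w2Rw1, w2Rw2, w2Rw3, w3Rw0, w3Rw1, w3Rw2, w3Rw3
Branch closes: r and ¬r both at w3.
Every branch closes (one shown): unsatisfiable in S5.
S4-tableau for the formula:
1. ¬(◇□(p → r) → □(p → r)) ∧ ◇(p ∧ r), w0
2. ¬(◇□(p → r) → □(p → r)), w0   [∧-rule on 1]
3. ◇(p ∧ r), w0   [∧-rule on 1]
4. ◇□(p → r), w0   [¬→-rule on 2]
5. ¬□(p → r), w0   [¬→-rule on 2]
6. p ∧ r, w1   [◇-rule on 3: fresh world w1, w0Rw1]
7. p, w1   [∧-rule on 6]
8. r, w1   [∧-rule on 6]
9. □(p → r), w2   [◇-rule on 4: fresh world w2, w0Rw2]
10. p → r, w2   [□-rule on 9 via w2Rw2]
11. r, w2   [→-rule on 10 (branches; this branch)]
12. ¬(p → r), w3   [¬□-rule on 5: fresh world w3, w0Rw3]
13. p, w3   [¬→-rule on 12]
14. ¬r, w3   [¬→-rule on 12]
Accessibility: w0Rw0, w0Rw1, w0Rw2, w0Rw3, w1Rw1, w2Rw2, w3Rw3
Complete open branch: satisfiable in S4, hence also in K, T (this S4-model is also a K-model and a T-model).

K, T, S4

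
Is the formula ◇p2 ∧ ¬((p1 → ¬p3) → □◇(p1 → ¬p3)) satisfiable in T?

Satisfiable

1. ◇p2 ∧ ¬((p1 → ¬p3) → □◇(p1 → ¬p3)), w0
2. ◇p2, w0
3. ¬((p1 → ¬p3) → □◇(p1 → ¬p3)), w0
4. p1 → ¬p3, w0
5. ¬□◇(p1 → ¬p3), w0
6. ¬p3, w0
7. p2, w1
8. ¬◇(p1 → ¬p3), w2
9. ¬(p1 → ¬p3), w2
10. p1, w2
11. p3, w2
Accessibility: w0Rw0, w0Rw1, w0Rw2, w1Rw1, w2Rw2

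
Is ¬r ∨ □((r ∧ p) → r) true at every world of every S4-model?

Valid in S4

Tableau for the negation ¬(¬r ∨ □((r ∧ p) → r)):
1. ¬(¬r ∨ □((r ∧ p) → r)), w0
2. r, w0
3. ¬□((r ∧ p) → r), w0
4. ¬((r ∧ p) → r), w1
5. r ∧ p, w1
6. ¬r, w1
7. r, w1
8. p, w1
Accessibility: w0Rw0, w0Rw1, w1Rw1
Branch closes: r and ¬r both at w1.
All branches of the negation close; one closing branch shown above.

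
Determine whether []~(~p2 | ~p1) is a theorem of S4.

Invalid (countermodel exists)

Tableau for the negation ~[]~(~p2 | ~p1):
1. ~[]~(~p2 | ~p1), w0
2. ~p2 | ~p1, w1
3. ~p1, w1
Accessibility: w0Rw0, w0Rw1, w1Rw1
The negation has an open branch (countermodel exists).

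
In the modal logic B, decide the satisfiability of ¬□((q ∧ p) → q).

No, unsatisfiable

1. ¬□((q ∧ p) → q), u
2. ¬((q ∧ p) → q), v   [¬□-rule on 1: fresh world v, uRv]
3. q ∧ p, v   [¬→-rule on 2]
4. ¬q, v   [¬→-rule on 2]
5. q, v   [∧-rule on 3]
6. p, v   [∧-rule on 3]
Accessibility: uRu, uRv, vRu, vRv
Branch closes: q and ¬q both at v.
All branches of the tableau close; one closing branch shown above.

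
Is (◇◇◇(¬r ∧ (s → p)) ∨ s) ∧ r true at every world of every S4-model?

Tableau for the negation ¬((◇◇◇(¬r ∧ (s → p)) ∨ s) ∧ r):
1. ¬((◇◇◇(¬r ∧ (s → p)) ∨ s) ∧ r), 0
2. ¬r, 0
Accessibility: 0R0
The negation has an open branch (countermodel exists).

No, not valid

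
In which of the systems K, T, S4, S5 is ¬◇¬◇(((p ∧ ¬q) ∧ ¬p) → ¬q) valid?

T, S4, S5

T-tableau for the negation ◇¬◇(((p ∧ ¬q) ∧ ¬p) → ¬q):
1. ◇¬◇(((p ∧ ¬q) ∧ ¬p) → ¬q), 0
2. ¬◇(((p ∧ ¬q) ∧ ¬p) → ¬q), 1
3. ¬(((p ∧ ¬q) ∧ ¬p) → ¬q), 1
4. (p ∧ ¬q) ∧ ¬p, 1
5. q, 1
6. p ∧ ¬q, 1
7. ¬p, 1
8. p, 1
9. ¬q, 1
Accessibility: 0R0, 0R1, 1R1
Branch closes: p and ¬p both at 1.
Every branch closes (one shown): valid in T, hence also in S4, S5 (every theorem of T is a theorem of S4 and S5).
K-tableau for the negation ◇¬◇(((p ∧ ¬q) ∧ ¬p) → ¬q):
1. ◇¬◇(((p ∧ ¬q) ∧ ¬p) → ¬q), 0
2. ¬◇(((p ∧ ¬q) ∧ ¬p) → ¬q), 1
Accessibility: 0R1
Complete open branch: countermodel on a K-frame, so not valid in K.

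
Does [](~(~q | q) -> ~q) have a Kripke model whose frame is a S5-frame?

Yes, satisfiable

1. [](~(~q | q) -> ~q), u
2. ~(~q | q) -> ~q, u
3. ~q, u
Accessibility: uRu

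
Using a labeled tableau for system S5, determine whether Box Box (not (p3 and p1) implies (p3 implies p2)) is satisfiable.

Satisfiable

1. Box Box (not (p3 and p1) implies (p3 implies p2)), u
2. Box (not (p3 and p1) implies (p3 implies p2)), u
3. not (p3 and p1) implies (p3 implies p2), u
4. p3 implies p2, u
5. p2, u
Accessibility: uRu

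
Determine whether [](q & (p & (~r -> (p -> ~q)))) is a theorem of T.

Invalid (countermodel exists)

Tableau for the negation ~[](q & (p & (~r -> (p -> ~q)))):
1. ~[](q & (p & (~r -> (p -> ~q)))), u
2. ~(q & (p & (~r -> (p -> ~q)))), v   [~[]-rule on 1: fresh world v, uRv]
3. ~(p & (~r -> (p -> ~q))), v   [~&-rule on 2 (branches; this branch)]
4. ~(~r -> (p -> ~q)), v   [~&-rule on 3 (branches; this branch)]
5. ~r, v   [~->-rule on 4]
6. ~(p -> ~q), v   [~->-rule on 4]
7. p, v   [~->-rule on 6]
8. q, v   [~->-rule on 6]
Accessibility: uRu, uRv, vRv
The negation has an open branch (countermodel exists).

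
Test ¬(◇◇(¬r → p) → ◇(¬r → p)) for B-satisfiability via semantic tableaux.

1. ¬(◇◇(¬r → p) → ◇(¬r → p)), 0
2. ◇◇(¬r → p), 0   [¬→-rule on 1]
3. ¬◇(¬r → p), 0   [¬→-rule on 1]
4. ¬(¬r → p), 0   [¬◇-rule on 3 via 0R0]
5. ¬r, 0   [¬→-rule on 4]
6. ¬p, 0   [¬→-rule on 4]
7. ◇(¬r → p), 1   [◇-rule on 2: fresh world 1, 0R1]
8. ¬(¬r → p), 1   [¬◇-rule on 3 via 0R1]
9. ¬r, 1   [¬→-rule on 8]
10. ¬p, 1   [¬→-rule on 8]
11. ¬r → p, 2   [◇-rule on 7: fresh world 2, 1R2]
12. p, 2   [→-rule on 11 (branches; this branch)]
Accessibility: 0R0, 0R1, 1R0, 1R1, 1R2, 2R1, 2R2

Satisfiable (open branch found)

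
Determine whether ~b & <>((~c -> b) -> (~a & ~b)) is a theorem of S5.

Tableau for the negation ~(~b & <>((~c -> b) -> (~a & ~b))):
1. ~(~b & <>((~c -> b) -> (~a & ~b))), 0
2. ~<>((~c -> b) -> (~a & ~b)), 0
3. ~((~c -> b) -> (~a & ~b)), 0
4. ~c -> b, 0
5. ~(~a & ~b), 0
6. b, 0
Accessibility: 0R0
The negation has an open branch (countermodel exists).

No, not valid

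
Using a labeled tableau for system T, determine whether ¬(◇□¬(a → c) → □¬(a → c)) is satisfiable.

Satisfiable (open branch found)

1. ¬(◇□¬(a → c) → □¬(a → c)), w0
2. ◇□¬(a → c), w0   [¬→-rule on 1]
3. ¬□¬(a → c), w0   [¬→-rule on 1]
4. □¬(a → c), w1   [◇-rule on 2: fresh world w1, w0Rw1]
5. ¬(a → c), w1   [□-rule on 4 via w1Rw1]
6. a, w1   [¬→-rule on 5]
7. ¬c, w1   [¬→-rule on 5]
8. a → c, w2   [¬□-rule on 3: fresh world w2, w0Rw2]
9. c, w2   [→-rule on 8 (branches; this branch)]
Accessibility: w0Rw0, w0Rw1, w0Rw2, w1Rw1, w2Rw2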